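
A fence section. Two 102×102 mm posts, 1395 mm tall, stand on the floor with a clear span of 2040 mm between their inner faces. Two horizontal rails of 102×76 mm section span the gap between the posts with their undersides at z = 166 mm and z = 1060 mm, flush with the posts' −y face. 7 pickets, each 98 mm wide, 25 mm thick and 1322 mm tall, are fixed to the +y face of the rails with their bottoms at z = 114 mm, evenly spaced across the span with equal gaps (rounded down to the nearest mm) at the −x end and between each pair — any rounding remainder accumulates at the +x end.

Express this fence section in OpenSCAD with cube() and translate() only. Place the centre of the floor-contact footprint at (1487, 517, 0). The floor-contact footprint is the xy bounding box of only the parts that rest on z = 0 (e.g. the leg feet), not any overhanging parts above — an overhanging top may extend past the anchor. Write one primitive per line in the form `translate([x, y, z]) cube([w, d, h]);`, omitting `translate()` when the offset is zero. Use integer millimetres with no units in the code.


translate([365, 466, 0]) cube([102, 102, 1395]);
translate([2507, 466, 0]) cube([102, 102, 1395]);
translate([467, 466, 166]) cube([2040, 102, 76]);
translate([467, 466, 1060]) cube([2040, 102, 76]);
translate([636, 568, 114]) cube([98, 25, 1322]);
translate([903, 568, 114]) cube([98, 25, 1322]);
translate([1170, 568, 114]) cube([98, 25, 1322]);
translate([1437, 568, 114]) cube([98, 25, 1322]);
translate([1704, 568, 114]) cube([98, 25, 1322]);
translate([1971, 568, 114]) cube([98, 25, 1322]);
translate([2238, 568, 114]) cube([98, 25, 1322]);


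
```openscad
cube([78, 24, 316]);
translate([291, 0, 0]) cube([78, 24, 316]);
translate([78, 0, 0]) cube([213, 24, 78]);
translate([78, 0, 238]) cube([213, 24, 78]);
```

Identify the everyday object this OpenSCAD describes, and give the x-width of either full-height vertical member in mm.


A picture frame. The border width is 78 mm.

Four thin pieces enclosing a rectangular opening — a picture frame. The two full-height stiles are 316 mm tall; the top rail sits at z = 238 and is 78 mm tall, so the border above the opening is 316 − 238 = 78 mm, matching the stile x-width.


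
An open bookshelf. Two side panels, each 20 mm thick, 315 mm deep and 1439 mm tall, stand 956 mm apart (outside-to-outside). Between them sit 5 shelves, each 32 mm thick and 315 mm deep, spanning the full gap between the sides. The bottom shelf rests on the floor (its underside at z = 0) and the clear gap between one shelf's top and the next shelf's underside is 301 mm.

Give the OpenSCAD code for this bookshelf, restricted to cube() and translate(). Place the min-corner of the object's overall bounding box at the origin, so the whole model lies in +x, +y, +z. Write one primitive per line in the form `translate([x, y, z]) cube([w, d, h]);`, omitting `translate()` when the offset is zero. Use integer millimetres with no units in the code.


cube([20, 315, 1439]);
translate([936, 0, 0]) cube([20, 315, 1439]);
translate([20, 0, 0]) cube([916, 315, 32]);
translate([20, 0, 333]) cube([916, 315, 32]);
translate([20, 0, 666]) cube([916, 315, 32]);
translate([20, 0, 999]) cube([916, 315, 32]);
translate([20, 0, 1332]) cube([916, 315, 32]);


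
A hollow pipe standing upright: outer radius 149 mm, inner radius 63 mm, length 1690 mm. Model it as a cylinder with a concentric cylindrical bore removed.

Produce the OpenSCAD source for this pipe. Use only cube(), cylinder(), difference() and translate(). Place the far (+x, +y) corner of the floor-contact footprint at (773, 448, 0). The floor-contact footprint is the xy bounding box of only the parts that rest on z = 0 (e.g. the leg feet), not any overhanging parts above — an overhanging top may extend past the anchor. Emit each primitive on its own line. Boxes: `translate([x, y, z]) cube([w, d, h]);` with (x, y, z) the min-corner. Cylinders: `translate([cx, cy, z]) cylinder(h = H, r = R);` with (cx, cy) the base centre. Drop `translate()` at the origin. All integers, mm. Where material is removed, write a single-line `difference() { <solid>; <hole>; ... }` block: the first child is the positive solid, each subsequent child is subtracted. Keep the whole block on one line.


difference() { translate([624, 299, 0]) cylinder(h = 1690, r = 149); translate([624, 299, 0]) cylinder(h = 1690, r = 63); }


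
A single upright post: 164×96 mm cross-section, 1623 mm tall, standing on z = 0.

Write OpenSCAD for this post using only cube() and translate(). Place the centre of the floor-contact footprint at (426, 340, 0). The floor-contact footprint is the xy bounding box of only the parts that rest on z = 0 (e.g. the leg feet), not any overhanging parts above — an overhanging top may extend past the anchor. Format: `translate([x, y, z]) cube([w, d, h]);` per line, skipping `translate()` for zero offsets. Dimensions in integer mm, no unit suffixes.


translate([344, 292, 0]) cube([164, 96, 1623]);


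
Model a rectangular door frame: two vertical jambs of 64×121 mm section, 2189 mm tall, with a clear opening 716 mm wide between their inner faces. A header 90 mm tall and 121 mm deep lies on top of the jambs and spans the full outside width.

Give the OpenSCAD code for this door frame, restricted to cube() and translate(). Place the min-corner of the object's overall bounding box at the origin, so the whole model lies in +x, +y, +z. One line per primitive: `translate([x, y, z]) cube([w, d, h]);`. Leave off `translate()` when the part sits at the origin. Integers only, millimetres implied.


cube([64, 121, 2189]);
translate([780, 0, 0]) cube([64, 121, 2189]);
translate([0, 0, 2189]) cube([844, 121, 90]);


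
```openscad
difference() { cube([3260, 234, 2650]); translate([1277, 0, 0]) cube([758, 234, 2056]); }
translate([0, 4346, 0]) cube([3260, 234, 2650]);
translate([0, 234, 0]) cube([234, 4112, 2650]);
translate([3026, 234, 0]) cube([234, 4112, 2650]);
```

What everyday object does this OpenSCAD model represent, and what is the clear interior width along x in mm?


A single room. The interior width is 2792 mm.

Four walls enclosing a rectangle with a door in the front wall — a room. Outside width 3260 minus two 234 mm walls gives 2792 mm.


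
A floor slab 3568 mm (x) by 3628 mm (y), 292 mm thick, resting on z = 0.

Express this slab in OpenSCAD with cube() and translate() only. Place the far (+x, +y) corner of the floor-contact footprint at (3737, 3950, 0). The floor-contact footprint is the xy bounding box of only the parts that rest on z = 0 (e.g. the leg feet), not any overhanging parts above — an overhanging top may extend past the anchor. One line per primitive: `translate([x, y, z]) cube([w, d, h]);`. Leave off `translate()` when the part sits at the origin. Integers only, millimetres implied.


translate([169, 322, 0]) cube([3568, 3628, 292]);


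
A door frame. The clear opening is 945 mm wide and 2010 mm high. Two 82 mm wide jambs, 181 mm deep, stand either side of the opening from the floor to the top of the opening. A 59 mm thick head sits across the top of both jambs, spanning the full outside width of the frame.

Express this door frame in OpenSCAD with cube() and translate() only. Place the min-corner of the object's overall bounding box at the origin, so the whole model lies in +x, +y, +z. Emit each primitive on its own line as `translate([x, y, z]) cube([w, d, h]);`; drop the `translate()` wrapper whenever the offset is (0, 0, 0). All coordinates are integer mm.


cube([82, 181, 2010]);
translate([1027, 0, 0]) cube([82, 181, 2010]);
translate([0, 0, 2010]) cube([1109, 181, 59]);


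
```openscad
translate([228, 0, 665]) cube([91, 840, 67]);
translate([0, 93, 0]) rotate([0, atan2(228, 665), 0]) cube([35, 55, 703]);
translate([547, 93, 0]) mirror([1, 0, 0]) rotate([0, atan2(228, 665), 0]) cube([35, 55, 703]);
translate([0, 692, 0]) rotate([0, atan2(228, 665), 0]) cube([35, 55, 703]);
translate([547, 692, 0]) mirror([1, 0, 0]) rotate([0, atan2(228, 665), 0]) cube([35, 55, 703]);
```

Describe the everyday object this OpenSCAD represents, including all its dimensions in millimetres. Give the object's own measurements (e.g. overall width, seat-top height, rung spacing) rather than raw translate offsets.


A sawhorse. A 91×840×67 mm beam (x, y, z) sits on two A-frame leg pairs. Each pair is two raked legs of 35×55 mm section (55 mm along y) splaying symmetrically in x. Each leg rises 665 mm vertically over 228 mm of horizontal reach and is 703 mm long along its own axis. Every leg's outer bottom edge rests on the floor and its outer top edge meets a bottom edge of the beam — the left legs (tilting toward +x) meet the beam's −x bottom edge, the right legs (their mirror images, tilting toward −x) meet its +x bottom edge — so the leg tops tuck under the beam, the beam's underside is 665 mm above the floor, and the feet are 547 mm apart outside-to-outside with the beam centred between them. The two leg pairs are set in 93 mm from either end of the beam.


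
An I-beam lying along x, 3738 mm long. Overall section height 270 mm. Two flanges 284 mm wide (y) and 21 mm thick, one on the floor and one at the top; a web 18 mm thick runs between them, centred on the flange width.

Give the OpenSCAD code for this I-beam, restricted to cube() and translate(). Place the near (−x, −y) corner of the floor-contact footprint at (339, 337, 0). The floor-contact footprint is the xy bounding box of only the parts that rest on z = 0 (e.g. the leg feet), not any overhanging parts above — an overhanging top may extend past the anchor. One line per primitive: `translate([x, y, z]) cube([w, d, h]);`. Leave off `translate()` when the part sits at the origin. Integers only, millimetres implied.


translate([339, 337, 0]) cube([3738, 284, 21]);
translate([339, 470, 21]) cube([3738, 18, 228]);
translate([339, 337, 249]) cube([3738, 284, 21]);


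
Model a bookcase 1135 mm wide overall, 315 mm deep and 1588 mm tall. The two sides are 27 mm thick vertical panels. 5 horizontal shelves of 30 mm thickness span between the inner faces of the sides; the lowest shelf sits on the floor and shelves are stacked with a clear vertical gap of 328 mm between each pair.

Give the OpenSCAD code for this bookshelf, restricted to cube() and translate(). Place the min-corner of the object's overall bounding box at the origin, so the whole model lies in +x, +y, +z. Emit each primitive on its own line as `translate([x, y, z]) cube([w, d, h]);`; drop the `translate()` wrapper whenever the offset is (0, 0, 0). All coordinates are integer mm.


cube([27, 315, 1588]);
translate([1108, 0, 0]) cube([27, 315, 1588]);
translate([27, 0, 0]) cube([1081, 315, 30]);
translate([27, 0, 358]) cube([1081, 315, 30]);
translate([27, 0, 716]) cube([1081, 315, 30]);
translate([27, 0, 1074]) cube([1081, 315, 30]);
translate([27, 0, 1432]) cube([1081, 315, 30]);


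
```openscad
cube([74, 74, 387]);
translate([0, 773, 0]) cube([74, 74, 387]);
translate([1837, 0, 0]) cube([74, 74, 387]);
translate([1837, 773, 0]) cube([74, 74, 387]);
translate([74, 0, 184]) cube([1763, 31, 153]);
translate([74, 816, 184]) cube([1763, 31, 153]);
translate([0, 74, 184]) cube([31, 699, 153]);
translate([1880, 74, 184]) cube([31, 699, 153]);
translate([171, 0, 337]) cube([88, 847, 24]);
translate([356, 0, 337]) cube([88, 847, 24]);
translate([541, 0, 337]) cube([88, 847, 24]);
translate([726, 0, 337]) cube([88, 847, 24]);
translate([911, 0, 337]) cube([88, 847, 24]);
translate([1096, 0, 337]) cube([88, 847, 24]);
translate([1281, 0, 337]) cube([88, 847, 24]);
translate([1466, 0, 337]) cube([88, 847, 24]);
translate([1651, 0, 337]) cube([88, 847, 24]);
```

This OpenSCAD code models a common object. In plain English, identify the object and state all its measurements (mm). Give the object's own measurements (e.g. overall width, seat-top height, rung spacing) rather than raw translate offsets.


A bed frame 1911 mm long (x) by 847 mm wide (y). Four 74×74 mm corner posts, 387 mm tall, at the corners of the footprint. Four rails of 31 mm thickness and 153 mm height run between adjacent posts with their undersides at z = 184 mm, their outer faces flush with the outside of the frame (the two x-running rails run between the posts' inner faces; the two y-running rails run between the posts' inner faces). 9 slats, each 88 mm wide (x) and 24 mm thick, lie across the top of the two x-running rails, running the full 847 mm width of the frame in y; along x they sit between the end posts with a 97 mm gap after the −x posts and between neighbouring slats, leaving 98 mm before the +x posts.


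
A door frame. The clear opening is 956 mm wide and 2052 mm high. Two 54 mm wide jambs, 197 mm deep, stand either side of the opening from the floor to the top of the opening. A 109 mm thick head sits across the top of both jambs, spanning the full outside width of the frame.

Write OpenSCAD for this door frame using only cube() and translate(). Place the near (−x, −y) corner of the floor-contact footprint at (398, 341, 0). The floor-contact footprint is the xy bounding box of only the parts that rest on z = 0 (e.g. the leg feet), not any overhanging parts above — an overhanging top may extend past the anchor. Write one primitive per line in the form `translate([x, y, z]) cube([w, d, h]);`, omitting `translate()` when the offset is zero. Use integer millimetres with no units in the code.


translate([398, 341, 0]) cube([54, 197, 2052]);
translate([1408, 341, 0]) cube([54, 197, 2052]);
translate([398, 341, 2052]) cube([1064, 197, 109]);


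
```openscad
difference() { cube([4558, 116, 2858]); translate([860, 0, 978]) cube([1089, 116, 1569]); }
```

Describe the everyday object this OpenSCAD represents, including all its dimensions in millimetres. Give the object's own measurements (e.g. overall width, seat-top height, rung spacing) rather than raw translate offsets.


A wall 4558 mm long (x), 116 mm thick (y), 2858 mm tall, with a rectangular window opening cut through it. The opening is 1089 mm wide and 1569 mm tall; its sill is at z = 978 mm and its near (−x) edge is 860 mm from the wall's −x end. The opening passes through the full wall thickness.


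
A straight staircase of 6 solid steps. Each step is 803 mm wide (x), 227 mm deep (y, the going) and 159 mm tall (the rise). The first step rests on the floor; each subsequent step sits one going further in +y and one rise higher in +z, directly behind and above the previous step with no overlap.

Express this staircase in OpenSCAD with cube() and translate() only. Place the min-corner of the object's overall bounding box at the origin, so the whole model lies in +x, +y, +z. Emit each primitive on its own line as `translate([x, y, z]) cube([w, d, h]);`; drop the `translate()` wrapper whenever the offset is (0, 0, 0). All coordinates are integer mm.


cube([803, 227, 159]);
translate([0, 227, 159]) cube([803, 227, 159]);
translate([0, 454, 318]) cube([803, 227, 159]);
translate([0, 681, 477]) cube([803, 227, 159]);
translate([0, 908, 636]) cube([803, 227, 159]);
translate([0, 1135, 795]) cube([803, 227, 159]);


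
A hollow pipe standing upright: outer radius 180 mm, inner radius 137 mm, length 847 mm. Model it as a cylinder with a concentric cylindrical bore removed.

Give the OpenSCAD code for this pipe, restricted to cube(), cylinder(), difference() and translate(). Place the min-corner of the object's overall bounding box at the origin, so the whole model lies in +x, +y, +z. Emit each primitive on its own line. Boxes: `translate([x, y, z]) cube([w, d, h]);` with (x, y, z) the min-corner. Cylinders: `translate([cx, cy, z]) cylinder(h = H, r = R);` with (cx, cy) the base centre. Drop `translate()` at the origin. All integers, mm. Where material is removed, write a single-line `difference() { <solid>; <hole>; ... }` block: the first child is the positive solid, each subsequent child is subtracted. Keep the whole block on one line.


difference() { translate([180, 180, 0]) cylinder(h = 847, r = 180); translate([180, 180, 0]) cylinder(h = 847, r = 137); }


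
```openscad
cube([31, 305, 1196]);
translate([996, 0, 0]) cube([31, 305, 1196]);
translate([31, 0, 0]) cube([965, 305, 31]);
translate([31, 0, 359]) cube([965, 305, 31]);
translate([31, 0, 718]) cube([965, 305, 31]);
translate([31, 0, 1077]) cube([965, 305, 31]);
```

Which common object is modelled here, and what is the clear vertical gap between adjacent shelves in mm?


A bookshelf. The clear shelf gap is 328 mm.

Two tall side panels with 4 horizontal boards between them — a bookshelf. The first two shelf undersides are at z = 0 and z = 359; with shelf thickness 31, the clear gap is 359 − 0 − 31 = 328 mm.


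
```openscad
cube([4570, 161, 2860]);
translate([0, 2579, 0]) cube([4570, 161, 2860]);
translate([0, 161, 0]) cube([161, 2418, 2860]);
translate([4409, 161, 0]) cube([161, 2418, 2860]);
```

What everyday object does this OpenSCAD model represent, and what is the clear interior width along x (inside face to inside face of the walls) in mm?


A house (or room) frame. The interior width is 4248 mm.

Four 2860 mm walls enclosing a rectangle with no floor or roof — a room or house frame. Outside width is 4570 mm and wall thickness is 161 mm, so the interior width is 4570 − 2 × 161 = 4248 mm.


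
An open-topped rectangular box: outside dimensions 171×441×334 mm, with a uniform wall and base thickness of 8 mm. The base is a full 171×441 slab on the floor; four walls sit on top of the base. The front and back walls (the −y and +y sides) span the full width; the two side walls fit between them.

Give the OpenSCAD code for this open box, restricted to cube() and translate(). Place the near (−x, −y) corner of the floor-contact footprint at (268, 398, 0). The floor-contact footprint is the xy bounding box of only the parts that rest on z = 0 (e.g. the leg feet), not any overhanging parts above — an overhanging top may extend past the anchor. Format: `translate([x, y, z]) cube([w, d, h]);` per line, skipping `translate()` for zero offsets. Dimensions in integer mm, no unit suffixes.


translate([268, 398, 0]) cube([171, 441, 8]);
translate([268, 398, 8]) cube([171, 8, 326]);
translate([268, 831, 8]) cube([171, 8, 326]);
translate([268, 406, 8]) cube([8, 425, 326]);
translate([431, 406, 8]) cube([8, 425, 326]);


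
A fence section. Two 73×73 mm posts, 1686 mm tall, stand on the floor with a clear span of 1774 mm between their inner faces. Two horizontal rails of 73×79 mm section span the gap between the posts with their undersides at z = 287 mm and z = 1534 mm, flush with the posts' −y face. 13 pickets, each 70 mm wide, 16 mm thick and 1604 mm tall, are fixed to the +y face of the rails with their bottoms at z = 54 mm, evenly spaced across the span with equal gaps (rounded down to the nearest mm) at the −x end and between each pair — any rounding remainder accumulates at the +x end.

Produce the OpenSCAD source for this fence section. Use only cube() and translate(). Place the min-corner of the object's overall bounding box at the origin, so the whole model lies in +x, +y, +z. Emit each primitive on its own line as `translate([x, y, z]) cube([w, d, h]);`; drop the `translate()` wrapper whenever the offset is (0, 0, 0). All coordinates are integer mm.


cube([73, 73, 1686]);
translate([1847, 0, 0]) cube([73, 73, 1686]);
translate([73, 0, 287]) cube([1774, 73, 79]);
translate([73, 0, 1534]) cube([1774, 73, 79]);
translate([134, 73, 54]) cube([70, 16, 1604]);
translate([265, 73, 54]) cube([70, 16, 1604]);
translate([396, 73, 54]) cube([70, 16, 1604]);
translate([527, 73, 54]) cube([70, 16, 1604]);
translate([658, 73, 54]) cube([70, 16, 1604]);
translate([789, 73, 54]) cube([70, 16, 1604]);
translate([920, 73, 54]) cube([70, 16, 1604]);
translate([1051, 73, 54]) cube([70, 16, 1604]);
translate([1182, 73, 54]) cube([70, 16, 1604]);
translate([1313, 73, 54]) cube([70, 16, 1604]);
translate([1444, 73, 54]) cube([70, 16, 1604]);
translate([1575, 73, 54]) cube([70, 16, 1604]);
translate([1706, 73, 54]) cube([70, 16, 1604]);


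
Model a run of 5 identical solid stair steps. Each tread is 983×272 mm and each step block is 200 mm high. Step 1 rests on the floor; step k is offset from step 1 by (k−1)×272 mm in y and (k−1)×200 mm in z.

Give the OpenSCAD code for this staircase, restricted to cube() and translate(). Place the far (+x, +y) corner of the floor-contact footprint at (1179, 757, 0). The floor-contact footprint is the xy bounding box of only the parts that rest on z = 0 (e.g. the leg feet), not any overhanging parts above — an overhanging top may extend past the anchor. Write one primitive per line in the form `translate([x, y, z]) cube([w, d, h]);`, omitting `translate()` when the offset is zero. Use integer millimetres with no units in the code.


translate([196, 485, 0]) cube([983, 272, 200]);
translate([196, 757, 200]) cube([983, 272, 200]);
translate([196, 1029, 400]) cube([983, 272, 200]);
translate([196, 1301, 600]) cube([983, 272, 200]);
translate([196, 1573, 800]) cube([983, 272, 200]);


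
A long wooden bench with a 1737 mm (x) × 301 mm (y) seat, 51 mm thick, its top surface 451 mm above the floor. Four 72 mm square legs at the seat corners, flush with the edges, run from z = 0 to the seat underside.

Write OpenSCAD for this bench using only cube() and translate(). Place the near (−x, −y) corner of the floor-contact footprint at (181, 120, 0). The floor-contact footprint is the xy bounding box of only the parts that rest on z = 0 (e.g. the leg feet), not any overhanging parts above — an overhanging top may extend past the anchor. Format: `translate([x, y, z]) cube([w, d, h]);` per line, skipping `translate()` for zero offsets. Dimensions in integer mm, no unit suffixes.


translate([181, 120, 400]) cube([1737, 301, 51]);
translate([181, 120, 0]) cube([72, 72, 400]);
translate([181, 349, 0]) cube([72, 72, 400]);
translate([1846, 120, 0]) cube([72, 72, 400]);
translate([1846, 349, 0]) cube([72, 72, 400]);


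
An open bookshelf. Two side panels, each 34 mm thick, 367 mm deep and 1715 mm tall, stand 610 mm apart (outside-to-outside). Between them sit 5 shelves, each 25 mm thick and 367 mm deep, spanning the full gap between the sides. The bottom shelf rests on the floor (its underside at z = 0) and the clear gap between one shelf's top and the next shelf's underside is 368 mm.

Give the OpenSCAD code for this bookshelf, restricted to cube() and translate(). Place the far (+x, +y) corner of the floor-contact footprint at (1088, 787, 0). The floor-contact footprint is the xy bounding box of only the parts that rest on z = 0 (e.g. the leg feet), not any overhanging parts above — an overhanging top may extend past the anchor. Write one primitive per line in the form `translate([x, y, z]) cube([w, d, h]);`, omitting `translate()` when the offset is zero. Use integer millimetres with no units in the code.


translate([478, 420, 0]) cube([34, 367, 1715]);
translate([1054, 420, 0]) cube([34, 367, 1715]);
translate([512, 420, 0]) cube([542, 367, 25]);
translate([512, 420, 393]) cube([542, 367, 25]);
translate([512, 420, 786]) cube([542, 367, 25]);
translate([512, 420, 1179]) cube([542, 367, 25]);
translate([512, 420, 1572]) cube([542, 367, 25]);


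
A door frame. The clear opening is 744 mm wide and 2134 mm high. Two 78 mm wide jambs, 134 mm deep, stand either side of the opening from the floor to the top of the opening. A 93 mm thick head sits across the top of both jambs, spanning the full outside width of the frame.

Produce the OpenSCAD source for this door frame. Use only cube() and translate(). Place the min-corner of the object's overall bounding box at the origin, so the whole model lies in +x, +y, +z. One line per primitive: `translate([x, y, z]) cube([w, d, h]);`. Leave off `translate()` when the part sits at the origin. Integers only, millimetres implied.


cube([78, 134, 2134]);
translate([822, 0, 0]) cube([78, 134, 2134]);
translate([0, 0, 2134]) cube([900, 134, 93]);


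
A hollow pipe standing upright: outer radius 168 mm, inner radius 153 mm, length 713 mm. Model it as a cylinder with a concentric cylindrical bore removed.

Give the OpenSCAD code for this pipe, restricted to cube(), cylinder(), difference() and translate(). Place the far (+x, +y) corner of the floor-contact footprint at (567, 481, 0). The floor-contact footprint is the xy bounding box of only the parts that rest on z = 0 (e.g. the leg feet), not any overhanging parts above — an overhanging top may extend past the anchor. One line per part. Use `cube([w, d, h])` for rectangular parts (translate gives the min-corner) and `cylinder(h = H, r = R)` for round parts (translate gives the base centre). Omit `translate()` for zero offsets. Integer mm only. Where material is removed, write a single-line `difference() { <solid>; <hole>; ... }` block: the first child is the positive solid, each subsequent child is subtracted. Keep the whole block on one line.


difference() { translate([399, 313, 0]) cylinder(h = 713, r = 168); translate([399, 313, 0]) cylinder(h = 713, r = 153); }


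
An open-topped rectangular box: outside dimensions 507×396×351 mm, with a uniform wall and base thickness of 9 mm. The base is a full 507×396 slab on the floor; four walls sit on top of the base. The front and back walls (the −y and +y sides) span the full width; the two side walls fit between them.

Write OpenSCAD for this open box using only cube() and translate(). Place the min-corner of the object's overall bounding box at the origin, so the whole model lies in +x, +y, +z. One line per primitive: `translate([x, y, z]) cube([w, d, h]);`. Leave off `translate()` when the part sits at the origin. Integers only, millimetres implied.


cube([507, 396, 9]);
translate([0, 0, 9]) cube([507, 9, 342]);
translate([0, 387, 9]) cube([507, 9, 342]);
translate([0, 9, 9]) cube([9, 378, 342]);
translate([498, 9, 9]) cube([9, 378, 342]);


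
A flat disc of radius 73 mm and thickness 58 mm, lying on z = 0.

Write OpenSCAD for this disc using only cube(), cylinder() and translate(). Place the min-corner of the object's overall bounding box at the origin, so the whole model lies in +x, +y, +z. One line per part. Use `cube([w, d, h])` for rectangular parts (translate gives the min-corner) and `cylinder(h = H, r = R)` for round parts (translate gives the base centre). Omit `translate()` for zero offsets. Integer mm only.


translate([73, 73, 0]) cylinder(h = 58, r = 73);


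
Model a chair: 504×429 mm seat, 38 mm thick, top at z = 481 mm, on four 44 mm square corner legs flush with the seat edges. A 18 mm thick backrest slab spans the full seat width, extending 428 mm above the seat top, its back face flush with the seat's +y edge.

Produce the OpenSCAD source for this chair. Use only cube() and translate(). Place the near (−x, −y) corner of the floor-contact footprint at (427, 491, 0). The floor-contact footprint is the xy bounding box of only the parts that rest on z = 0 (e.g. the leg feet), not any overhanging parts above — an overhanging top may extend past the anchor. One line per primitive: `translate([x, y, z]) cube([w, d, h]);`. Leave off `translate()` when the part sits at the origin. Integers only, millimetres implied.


translate([427, 491, 443]) cube([504, 429, 38]);
translate([427, 491, 0]) cube([44, 44, 443]);
translate([887, 491, 0]) cube([44, 44, 443]);
translate([427, 876, 0]) cube([44, 44, 443]);
translate([887, 876, 0]) cube([44, 44, 443]);
translate([427, 902, 481]) cube([504, 18, 428]);


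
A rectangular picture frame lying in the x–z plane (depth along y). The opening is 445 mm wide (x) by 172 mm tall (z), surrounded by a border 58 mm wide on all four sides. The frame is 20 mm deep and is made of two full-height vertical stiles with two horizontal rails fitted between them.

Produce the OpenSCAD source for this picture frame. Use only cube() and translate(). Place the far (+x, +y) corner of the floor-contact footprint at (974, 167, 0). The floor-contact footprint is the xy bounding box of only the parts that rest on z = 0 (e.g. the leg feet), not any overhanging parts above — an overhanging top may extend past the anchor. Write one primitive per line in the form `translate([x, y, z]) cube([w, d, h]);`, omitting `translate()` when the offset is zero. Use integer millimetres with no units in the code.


translate([413, 147, 0]) cube([58, 20, 288]);
translate([916, 147, 0]) cube([58, 20, 288]);
translate([471, 147, 0]) cube([445, 20, 58]);
translate([471, 147, 230]) cube([445, 20, 58]);


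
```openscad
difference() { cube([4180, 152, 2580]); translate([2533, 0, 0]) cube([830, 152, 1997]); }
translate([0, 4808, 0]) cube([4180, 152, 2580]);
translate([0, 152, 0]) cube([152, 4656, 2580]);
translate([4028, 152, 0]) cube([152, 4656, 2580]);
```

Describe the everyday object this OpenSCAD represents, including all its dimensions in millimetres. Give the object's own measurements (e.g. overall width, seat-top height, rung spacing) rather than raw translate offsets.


A single room: four walls, each 2580 mm tall and 152 mm thick, enclosing an outside footprint 4180×4960 mm (x × y), no floor or roof. The front and back walls (−y and +y sides) run the full x-width; the side walls fit between their inner faces. A door opening 830 mm wide and 1997 mm tall is cut through the front wall from the floor up, its −x edge 2533 mm from the wall's −x end.


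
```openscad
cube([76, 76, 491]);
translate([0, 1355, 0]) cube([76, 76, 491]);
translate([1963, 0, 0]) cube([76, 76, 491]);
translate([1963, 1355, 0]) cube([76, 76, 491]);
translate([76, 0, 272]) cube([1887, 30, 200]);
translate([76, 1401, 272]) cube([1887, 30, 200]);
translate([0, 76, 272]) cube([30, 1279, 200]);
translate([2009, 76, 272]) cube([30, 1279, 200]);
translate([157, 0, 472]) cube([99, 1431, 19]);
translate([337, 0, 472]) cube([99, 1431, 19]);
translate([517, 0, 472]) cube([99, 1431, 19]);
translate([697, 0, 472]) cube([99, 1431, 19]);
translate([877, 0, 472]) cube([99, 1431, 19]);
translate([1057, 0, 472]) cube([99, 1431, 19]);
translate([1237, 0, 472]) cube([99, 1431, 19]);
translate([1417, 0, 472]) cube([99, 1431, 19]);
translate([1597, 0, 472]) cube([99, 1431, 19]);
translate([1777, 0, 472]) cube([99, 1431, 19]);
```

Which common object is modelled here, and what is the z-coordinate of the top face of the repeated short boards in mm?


A bed frame. The slat-top height is 491 mm.

Four posts, four rails, and a row of slats — a bed frame. Slats sit on the rails at z = 272 + 200 = 472; with slat thickness 19, the top is 491 mm.


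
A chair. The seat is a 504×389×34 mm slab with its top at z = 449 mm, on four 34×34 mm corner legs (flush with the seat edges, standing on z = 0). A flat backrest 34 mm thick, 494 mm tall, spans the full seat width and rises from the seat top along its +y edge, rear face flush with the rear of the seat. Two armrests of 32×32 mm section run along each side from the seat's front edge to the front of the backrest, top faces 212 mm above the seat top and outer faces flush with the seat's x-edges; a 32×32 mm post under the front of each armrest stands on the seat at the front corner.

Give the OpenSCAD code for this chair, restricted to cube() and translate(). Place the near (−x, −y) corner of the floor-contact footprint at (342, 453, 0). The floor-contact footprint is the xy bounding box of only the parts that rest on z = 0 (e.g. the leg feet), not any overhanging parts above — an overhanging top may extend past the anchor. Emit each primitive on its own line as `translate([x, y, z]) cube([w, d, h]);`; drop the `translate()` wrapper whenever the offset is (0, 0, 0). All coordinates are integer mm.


translate([342, 453, 415]) cube([504, 389, 34]);
translate([342, 453, 0]) cube([34, 34, 415]);
translate([812, 453, 0]) cube([34, 34, 415]);
translate([342, 808, 0]) cube([34, 34, 415]);
translate([812, 808, 0]) cube([34, 34, 415]);
translate([342, 808, 449]) cube([504, 34, 494]);
translate([342, 453, 629]) cube([32, 355, 32]);
translate([814, 453, 629]) cube([32, 355, 32]);
translate([342, 453, 449]) cube([32, 32, 180]);
translate([814, 453, 449]) cube([32, 32, 180]);


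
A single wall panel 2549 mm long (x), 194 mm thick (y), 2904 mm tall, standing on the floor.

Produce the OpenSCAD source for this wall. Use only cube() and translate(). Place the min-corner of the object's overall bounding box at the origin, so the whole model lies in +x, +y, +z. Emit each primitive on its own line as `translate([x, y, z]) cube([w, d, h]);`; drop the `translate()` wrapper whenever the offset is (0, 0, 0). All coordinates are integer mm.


cube([2549, 194, 2904]);


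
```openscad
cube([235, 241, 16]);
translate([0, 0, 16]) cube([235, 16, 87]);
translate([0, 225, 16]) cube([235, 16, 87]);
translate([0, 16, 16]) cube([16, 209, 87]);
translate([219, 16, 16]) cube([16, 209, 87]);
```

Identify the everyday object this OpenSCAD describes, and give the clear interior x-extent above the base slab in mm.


An open box. The internal width is 203 mm.

A 235×241 base slab with four walls standing on it — an open box. The base is 235 mm wide and the walls are 16 mm thick, so the internal width is 235 − 2 × 16 = 203 mm.


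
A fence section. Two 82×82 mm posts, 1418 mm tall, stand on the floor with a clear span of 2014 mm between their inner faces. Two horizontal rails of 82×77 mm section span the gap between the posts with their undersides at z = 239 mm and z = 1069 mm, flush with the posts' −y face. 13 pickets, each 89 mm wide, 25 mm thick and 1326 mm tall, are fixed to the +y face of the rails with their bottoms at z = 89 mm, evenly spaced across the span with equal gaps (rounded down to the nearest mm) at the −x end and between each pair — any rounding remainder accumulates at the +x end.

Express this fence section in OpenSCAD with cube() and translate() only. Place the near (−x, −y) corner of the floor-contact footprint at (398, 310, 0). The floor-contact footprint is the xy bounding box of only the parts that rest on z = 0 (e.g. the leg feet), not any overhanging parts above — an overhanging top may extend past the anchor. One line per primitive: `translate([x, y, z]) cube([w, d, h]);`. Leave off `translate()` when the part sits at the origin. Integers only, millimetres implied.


translate([398, 310, 0]) cube([82, 82, 1418]);
translate([2494, 310, 0]) cube([82, 82, 1418]);
translate([480, 310, 239]) cube([2014, 82, 77]);
translate([480, 310, 1069]) cube([2014, 82, 77]);
translate([541, 392, 89]) cube([89, 25, 1326]);
translate([691, 392, 89]) cube([89, 25, 1326]);
translate([841, 392, 89]) cube([89, 25, 1326]);
translate([991, 392, 89]) cube([89, 25, 1326]);
translate([1141, 392, 89]) cube([89, 25, 1326]);
translate([1291, 392, 89]) cube([89, 25, 1326]);
translate([1441, 392, 89]) cube([89, 25, 1326]);
translate([1591, 392, 89]) cube([89, 25, 1326]);
translate([1741, 392, 89]) cube([89, 25, 1326]);
translate([1891, 392, 89]) cube([89, 25, 1326]);
translate([2041, 392, 89]) cube([89, 25, 1326]);
translate([2191, 392, 89]) cube([89, 25, 1326]);
translate([2341, 392, 89]) cube([89, 25, 1326]);


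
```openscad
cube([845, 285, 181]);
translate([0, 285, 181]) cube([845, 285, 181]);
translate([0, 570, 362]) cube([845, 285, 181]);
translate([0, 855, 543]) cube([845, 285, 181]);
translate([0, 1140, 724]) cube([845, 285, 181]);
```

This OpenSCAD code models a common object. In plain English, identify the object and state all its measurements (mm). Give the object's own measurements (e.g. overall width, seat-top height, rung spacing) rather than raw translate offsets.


A straight staircase of 5 solid steps. Each step is 845 mm wide (x), 285 mm deep (y, the going) and 181 mm tall (the rise). The first step rests on the floor; each subsequent step sits one going further in +y and one rise higher in +z, directly behind and above the previous step with no overlap.


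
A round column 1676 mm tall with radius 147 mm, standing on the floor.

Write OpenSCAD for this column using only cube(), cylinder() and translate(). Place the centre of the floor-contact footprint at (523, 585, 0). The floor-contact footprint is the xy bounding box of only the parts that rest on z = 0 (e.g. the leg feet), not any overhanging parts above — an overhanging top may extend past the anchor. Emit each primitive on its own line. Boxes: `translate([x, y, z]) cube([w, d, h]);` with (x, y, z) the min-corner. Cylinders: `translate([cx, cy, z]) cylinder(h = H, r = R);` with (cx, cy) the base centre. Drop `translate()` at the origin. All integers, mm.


translate([523, 585, 0]) cylinder(h = 1676, r = 147);


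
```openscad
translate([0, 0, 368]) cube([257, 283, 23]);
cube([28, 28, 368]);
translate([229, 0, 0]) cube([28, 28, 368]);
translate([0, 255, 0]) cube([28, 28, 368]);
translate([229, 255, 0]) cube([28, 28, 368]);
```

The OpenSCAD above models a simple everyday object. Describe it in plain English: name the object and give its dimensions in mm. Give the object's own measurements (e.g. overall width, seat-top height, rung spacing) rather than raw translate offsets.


A simple wooden stool: a rectangular seat 257 mm (x) by 283 mm (y), 23 mm thick, top face at z = 391 mm, on four square legs, each 28×28 mm in cross-section. The legs rest on z = 0, each flush with a corner of the seat.


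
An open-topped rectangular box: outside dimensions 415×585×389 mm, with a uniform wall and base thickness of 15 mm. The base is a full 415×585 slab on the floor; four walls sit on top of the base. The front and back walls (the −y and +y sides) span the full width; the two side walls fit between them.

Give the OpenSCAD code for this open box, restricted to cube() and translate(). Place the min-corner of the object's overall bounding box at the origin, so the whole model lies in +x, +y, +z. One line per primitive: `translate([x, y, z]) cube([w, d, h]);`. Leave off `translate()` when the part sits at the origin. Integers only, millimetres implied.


cube([415, 585, 15]);
translate([0, 0, 15]) cube([415, 15, 374]);
translate([0, 570, 15]) cube([415, 15, 374]);
translate([0, 15, 15]) cube([15, 555, 374]);
translate([400, 15, 15]) cube([15, 555, 374]);


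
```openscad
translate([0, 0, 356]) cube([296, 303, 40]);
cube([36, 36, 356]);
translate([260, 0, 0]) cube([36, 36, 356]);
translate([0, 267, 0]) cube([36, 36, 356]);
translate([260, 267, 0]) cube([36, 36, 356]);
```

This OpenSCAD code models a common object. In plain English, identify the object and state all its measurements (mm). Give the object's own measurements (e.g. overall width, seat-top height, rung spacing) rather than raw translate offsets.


A four-legged stool. The seat is a 296×303×40 mm slab whose top surface is at z = 396 mm; four square legs, each 36×36 mm in cross-section, run from the floor (z = 0) to the underside of the seat, each flush with a corner of the seat.


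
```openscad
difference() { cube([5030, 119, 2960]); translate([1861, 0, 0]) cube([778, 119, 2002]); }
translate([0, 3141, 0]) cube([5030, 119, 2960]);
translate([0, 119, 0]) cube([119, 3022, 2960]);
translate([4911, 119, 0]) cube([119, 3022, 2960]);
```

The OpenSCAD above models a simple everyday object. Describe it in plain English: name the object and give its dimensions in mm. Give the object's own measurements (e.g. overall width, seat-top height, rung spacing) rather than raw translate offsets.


A single room: four walls, each 2960 mm tall and 119 mm thick, enclosing an outside footprint 5030×3260 mm (x × y), no floor or roof. The front and back walls (−y and +y sides) run the full x-width; the side walls fit between their inner faces. A door opening 778 mm wide and 2002 mm tall is cut through the front wall from the floor up, its −x edge 1861 mm from the wall's −x end.


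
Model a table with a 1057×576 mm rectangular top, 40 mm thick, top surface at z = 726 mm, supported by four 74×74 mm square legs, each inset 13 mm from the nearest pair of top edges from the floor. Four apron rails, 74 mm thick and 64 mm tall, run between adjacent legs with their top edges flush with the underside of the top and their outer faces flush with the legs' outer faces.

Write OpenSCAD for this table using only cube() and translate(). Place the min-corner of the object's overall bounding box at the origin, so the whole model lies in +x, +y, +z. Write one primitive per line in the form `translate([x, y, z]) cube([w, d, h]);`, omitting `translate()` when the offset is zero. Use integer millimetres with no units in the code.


// leg_h = 726 - 40 = 686
// apron z = 686 - 64 = 622
translate([0, 0, 686]) cube([1057, 576, 40]);
translate([13, 13, 0]) cube([74, 74, 686]);
translate([970, 13, 0]) cube([74, 74, 686]);
translate([13, 489, 0]) cube([74, 74, 686]);
translate([970, 489, 0]) cube([74, 74, 686]);
translate([87, 13, 622]) cube([883, 74, 64]);
translate([87, 489, 622]) cube([883, 74, 64]);
translate([13, 87, 622]) cube([74, 402, 64]);
translate([970, 87, 622]) cube([74, 402, 64]);
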